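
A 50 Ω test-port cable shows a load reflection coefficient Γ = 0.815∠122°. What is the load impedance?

Z_L ≈ 6.64 + j27.3 Ω

Z_L = Z_0·(1 + Γ)/(1 − Γ) = 50·(0.568 + j0.691)/(1.43 − j0.691)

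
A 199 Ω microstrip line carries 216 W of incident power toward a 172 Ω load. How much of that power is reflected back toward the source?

Γ = (172 − 199)/(172 + 199) = -0.0728
|Γ|² = 0.0053
P_refl = |Γ|²·P_inc = 1.14 W, P_del = (1 − |Γ|²)·P_inc = 215 W

P_reflected ≈ 1.14 W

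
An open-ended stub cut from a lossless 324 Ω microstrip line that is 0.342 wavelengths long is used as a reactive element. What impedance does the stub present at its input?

Z_in ≈ +j211 Ω

βl = 2π × 0.342 = 123°
tan(βl) = -1.53
For an open-ended stub, Z_in = −jZ_0·cot(βl) = −jZ_0/tan(βl)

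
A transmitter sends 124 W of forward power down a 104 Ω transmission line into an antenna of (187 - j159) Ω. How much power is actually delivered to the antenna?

P_delivered ≈ 87.7 W

|Γ| = |(83 − j159)/(291 − j159)| = 0.541
|Γ|² = 0.293
P_refl = |Γ|²·P_inc = 36.3 W, P_del = (1 − |Γ|²)·P_inc = 87.7 W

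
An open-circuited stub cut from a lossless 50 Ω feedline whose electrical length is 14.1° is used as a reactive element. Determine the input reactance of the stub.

tan(βl) = 0.251
For an open-circuited stub, Z_in = −jZ_0·cot(βl) = −jZ_0/tan(βl)

X_in ≈ -199 Ω (capacitive)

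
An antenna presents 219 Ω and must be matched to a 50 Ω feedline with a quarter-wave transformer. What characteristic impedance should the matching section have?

Z_qwt ≈ 105 Ω

Z_qwt = √(Z_0·R_L) = √(50 × 219) = √10950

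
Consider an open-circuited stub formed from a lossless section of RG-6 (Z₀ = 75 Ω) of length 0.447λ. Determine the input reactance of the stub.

βl = 2π × 0.447 = 161°
tan(βl) = -0.346
For an open-circuited stub, Z_in = −jZ_0·cot(βl) = −jZ_0/tan(βl)

X_in ≈ 217 Ω (inductive)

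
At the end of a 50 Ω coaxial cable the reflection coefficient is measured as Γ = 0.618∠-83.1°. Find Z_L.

Z_L ≈ 25.1 − j49.7 Ω

Z_L = Z_0·(1 + Γ)/(1 − Γ) = 50·(1.07 − j0.614)/(0.926 + j0.614)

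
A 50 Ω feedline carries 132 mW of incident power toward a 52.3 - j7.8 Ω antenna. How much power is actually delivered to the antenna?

P_delivered ≈ 131 mW

|Γ| = |(2.3 − j7.8)/(102.3 − j7.8)| = 0.0793
|Γ|² = 0.00628
P_refl = |Γ|²·P_inc = 0.829 mW, P_del = (1 − |Γ|²)·P_inc = 131 mW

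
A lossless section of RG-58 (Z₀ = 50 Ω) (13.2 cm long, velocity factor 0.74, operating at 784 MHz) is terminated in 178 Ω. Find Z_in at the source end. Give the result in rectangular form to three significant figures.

Z_in ≈ 117 + j79.2 Ω

λ = v/f = 0.74·c / 784 MHz = 0.283 m
βl = 2π·l/λ = 2π × 0.466 = 168°
tan(βl) = tan(168°) = -0.216
Z_in = Z_0·(Z_L + jZ_0·tanβl)/(Z_0 + jZ_L·tanβl)
     = 50·(178 − j10.8)/(50 − j38.4)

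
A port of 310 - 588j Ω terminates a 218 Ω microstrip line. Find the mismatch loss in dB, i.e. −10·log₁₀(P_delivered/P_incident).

mismatch loss ≈ 3.64 dB

Γ = (92 − j588)/(528 − j588), |Γ| = 0.753
|Γ|² = 0.567, so P_del/P_inc = 1 − |Γ|² = 0.433
ML = −10·log₁₀(1 − |Γ|²)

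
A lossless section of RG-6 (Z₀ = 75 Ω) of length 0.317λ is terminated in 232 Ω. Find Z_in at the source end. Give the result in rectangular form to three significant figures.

βl = 2π × 0.317 = 114°
tan(βl) = tan(114°) = -2.23
Z_in = Z_0·(Z_L + jZ_0·tanβl)/(Z_0 + jZ_L·tanβl)
     = 75·(232 − j168)/(75 − j518)

Z_in ≈ 28.5 + j29.5 Ω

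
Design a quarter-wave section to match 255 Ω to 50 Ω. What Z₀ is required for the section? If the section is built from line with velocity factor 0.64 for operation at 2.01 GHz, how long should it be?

Z_qwt = √(Z_0·R_L) = √(50 × 255) = √12750
λ = 0.64·c/f = 0.0955 m, so l = λ/4 = 0.0239 m

Z_qwt ≈ 113 Ω; length ≈ 2.39 cm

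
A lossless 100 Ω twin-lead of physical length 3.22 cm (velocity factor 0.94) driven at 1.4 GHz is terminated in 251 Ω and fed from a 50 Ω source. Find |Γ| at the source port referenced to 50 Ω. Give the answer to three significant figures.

λ = v/f = 0.94·c / 1.4 GHz = 0.201 m
βl = 2π·l/λ = 2π × 0.16 = 57.5°
tan(βl) = 1.57
Z_in = Z_0·(Z_L + jZ_0·tanβl)/(Z_0 + jZ_L·tanβl) = 52.6 − j50.3 Ω
Γ_s = (Z_in − Z_s)/(Z_in + Z_s) = (2.58 − j50.3)/(103 − j50.3), |Γ_s| = 0.441

|Γ| ≈ 0.441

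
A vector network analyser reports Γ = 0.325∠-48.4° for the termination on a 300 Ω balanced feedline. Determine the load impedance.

Z_L ≈ 398 − j216 Ω

Z_L = Z_0·(1 + Γ)/(1 − Γ) = 300·(1.22 − j0.243)/(0.784 + j0.243)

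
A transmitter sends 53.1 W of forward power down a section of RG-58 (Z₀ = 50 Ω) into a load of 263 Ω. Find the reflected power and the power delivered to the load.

Γ = (263 − 50)/(263 + 50) = 0.681
|Γ|² = 0.463
P_refl = |Γ|²·P_inc = 24.6 W, P_del = (1 − |Γ|²)·P_inc = 28.5 W

P_reflected ≈ 24.6 W; P_delivered ≈ 28.5 W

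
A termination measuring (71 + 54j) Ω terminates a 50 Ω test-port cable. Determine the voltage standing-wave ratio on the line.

Γ = (Z_L − Z_0)/(Z_L + Z_0) = (21 + j54)/(121 + j54)
|Γ| = 57.9/133 = 0.437
VSWR = (1 + |Γ|)/(1 − |Γ|) = 1.44/0.563

VSWR ≈ 2.55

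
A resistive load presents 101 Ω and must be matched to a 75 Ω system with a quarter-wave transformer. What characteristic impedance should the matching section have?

Z_qwt = √(Z_0·R_L) = √(75 × 101) = √7575

Z_qwt ≈ 87 Ω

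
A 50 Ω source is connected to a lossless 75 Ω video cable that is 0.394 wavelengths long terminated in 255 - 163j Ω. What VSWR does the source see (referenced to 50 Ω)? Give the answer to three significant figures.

βl = 2π × 0.394 = 142°
tan(βl) = -0.786
Z_in = Z_0·(Z_L + jZ_0·tanβl)/(Z_0 + jZ_L·tanβl) = 54 + j110 Ω
Γ_s = (Z_in − Z_s)/(Z_in + Z_s) = (3.99 + j110)/(104 + j110), |Γ_s| = 0.726
VSWR = (1 + |Γ_s|)/(1 − |Γ_s|)

VSWR ≈ 6.31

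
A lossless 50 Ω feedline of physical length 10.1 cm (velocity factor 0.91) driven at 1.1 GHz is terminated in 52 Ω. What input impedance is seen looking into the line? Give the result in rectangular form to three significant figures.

Z_in ≈ 50.7 + j1.83 Ω

λ = v/f = 0.91·c / 1.1 GHz = 0.248 m
βl = 2π·l/λ = 2π × 0.407 = 147°
tan(βl) = tan(147°) = -0.662
Z_in = Z_0·(Z_L + jZ_0·tanβl)/(Z_0 + jZ_L·tanβl)
     = 50·(52 − j33.1)/(50 − j34.4)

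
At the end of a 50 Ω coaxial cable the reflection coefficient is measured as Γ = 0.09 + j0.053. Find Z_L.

Z_L = Z_0·(1 + Γ)/(1 − Γ) = 50·(1.09 + j0.053)/(0.91 − j0.053)

Z_L ≈ 59.5 + j6.38 Ω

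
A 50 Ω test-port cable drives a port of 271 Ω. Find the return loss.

RL ≈ 3.24 dB

Γ = (271 − 50)/(271 + 50) = 0.688
RL = −20·log₁₀|Γ| = −20·log₁₀(0.688)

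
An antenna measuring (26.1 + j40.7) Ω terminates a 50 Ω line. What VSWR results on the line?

Γ = (Z_L − Z_0)/(Z_L + Z_0) = (-23.9 + j40.7)/(76.1 + j40.7)
|Γ| = 47.2/86.3 = 0.547
VSWR = (1 + |Γ|)/(1 − |Γ|) = 1.55/0.453

VSWR ≈ 3.41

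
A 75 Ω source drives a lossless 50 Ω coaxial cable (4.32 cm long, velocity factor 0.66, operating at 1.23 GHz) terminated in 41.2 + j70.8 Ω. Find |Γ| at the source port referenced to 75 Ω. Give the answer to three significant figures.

|Γ| ≈ 0.707

λ = v/f = 0.66·c / 1.23 GHz = 0.161 m
βl = 2π·l/λ = 2π × 0.268 = 96.6°
tan(βl) = -8.63
Z_in = Z_0·(Z_L + jZ_0·tanβl)/(Z_0 + jZ_L·tanβl) = 13.8 − j19.9 Ω
Γ_s = (Z_in − Z_s)/(Z_in + Z_s) = (-61.2 − j19.9)/(88.8 − j19.9), |Γ_s| = 0.707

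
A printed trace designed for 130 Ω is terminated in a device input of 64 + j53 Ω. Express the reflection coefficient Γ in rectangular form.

Γ = (Z_L − Z_0)/(Z_L + Z_0) = (-66 + j53)/(194 + j53)

Γ ≈ -0.247 + j0.341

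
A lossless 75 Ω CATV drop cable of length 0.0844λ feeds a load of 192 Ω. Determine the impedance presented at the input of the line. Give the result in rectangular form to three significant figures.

βl = 2π × 0.0844 = 30.4°
tan(βl) = tan(30.4°) = 0.586
Z_in = Z_0·(Z_L + jZ_0·tanβl)/(Z_0 + jZ_L·tanβl)
     = 75·(192 + j44)/(75 + j113)

Z_in ≈ 79.3 − j75.1 Ω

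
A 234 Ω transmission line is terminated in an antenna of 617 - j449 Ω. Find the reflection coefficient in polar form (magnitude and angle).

Γ ≈ 0.613 ∠ -21.7°

Γ = (Z_L − Z_0)/(Z_L + Z_0) = (383 − j449)/(851 − j449)
|Γ| = 590/962 = 0.613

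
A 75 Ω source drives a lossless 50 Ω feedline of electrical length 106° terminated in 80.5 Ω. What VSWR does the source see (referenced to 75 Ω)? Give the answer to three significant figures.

tan(βl) = -3.49
Z_in = Z_0·(Z_L + jZ_0·tanβl)/(Z_0 + jZ_L·tanβl) = 32.6 + j8.54 Ω
Γ_s = (Z_in − Z_s)/(Z_in + Z_s) = (-42.4 + j8.54)/(108 + j8.54), |Γ_s| = 0.401
VSWR = (1 + |Γ_s|)/(1 − |Γ_s|)

VSWR ≈ 2.34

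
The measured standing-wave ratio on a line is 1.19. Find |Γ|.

|Γ| = (S − 1)/(S + 1) = (1.19 − 1)/(1.19 + 1) = 0.19/2.19

|Γ| ≈ 0.0868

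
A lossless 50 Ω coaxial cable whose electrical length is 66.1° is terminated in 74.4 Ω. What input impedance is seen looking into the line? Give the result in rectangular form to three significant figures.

tan(βl) = tan(66.1°) = 2.26
Z_in = Z_0·(Z_L + jZ_0·tanβl)/(Z_0 + jZ_L·tanβl)
     = 50·(74.4 + j113)/(50 + j168)

Z_in ≈ 36.9 − j11.2 Ω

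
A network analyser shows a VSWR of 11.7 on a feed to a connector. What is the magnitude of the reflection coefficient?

|Γ| ≈ 0.843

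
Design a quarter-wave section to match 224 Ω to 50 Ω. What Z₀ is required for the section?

Z_qwt ≈ 106 Ω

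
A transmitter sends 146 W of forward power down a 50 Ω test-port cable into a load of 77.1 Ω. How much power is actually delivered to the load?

Γ = (77.1 − 50)/(77.1 + 50) = 0.213
|Γ|² = 0.0455
P_refl = |Γ|²·P_inc = 6.64 W, P_del = (1 − |Γ|²)·P_inc = 139 W

P_delivered ≈ 139 W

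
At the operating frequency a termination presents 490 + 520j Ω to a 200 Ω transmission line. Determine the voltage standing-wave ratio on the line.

VSWR ≈ 5.43

Γ = (Z_L − Z_0)/(Z_L + Z_0) = (290 + j520)/(690 + j520)
|Γ| = 595/864 = 0.689
VSWR = (1 + |Γ|)/(1 − |Γ|) = 1.69/0.311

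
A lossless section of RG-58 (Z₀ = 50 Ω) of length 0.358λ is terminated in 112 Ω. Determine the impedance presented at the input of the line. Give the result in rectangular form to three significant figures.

βl = 2π × 0.358 = 129°
tan(βl) = tan(129°) = -1.24
Z_in = Z_0·(Z_L + jZ_0·tanβl)/(Z_0 + jZ_L·tanβl)
     = 50·(112 − j62)/(50 − j139)

Z_in ≈ 32.6 + j28.6 Ω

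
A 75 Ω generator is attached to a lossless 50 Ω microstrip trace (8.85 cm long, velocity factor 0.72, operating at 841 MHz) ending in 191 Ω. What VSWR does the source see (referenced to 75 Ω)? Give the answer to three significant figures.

VSWR ≈ 4.77

λ = v/f = 0.72·c / 841 MHz = 0.257 m
βl = 2π·l/λ = 2π × 0.345 = 124°
tan(βl) = -1.48
Z_in = Z_0·(Z_L + jZ_0·tanβl)/(Z_0 + jZ_L·tanβl) = 18.5 + j30.5 Ω
Γ_s = (Z_in − Z_s)/(Z_in + Z_s) = (-56.5 + j30.5)/(93.5 + j30.5), |Γ_s| = 0.653
VSWR = (1 + |Γ_s|)/(1 − |Γ_s|)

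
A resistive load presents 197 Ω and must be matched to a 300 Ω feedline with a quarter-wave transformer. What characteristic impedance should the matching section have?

Z_qwt ≈ 243 Ω

Z_qwt = √(Z_0·R_L) = √(300 × 197) = √59100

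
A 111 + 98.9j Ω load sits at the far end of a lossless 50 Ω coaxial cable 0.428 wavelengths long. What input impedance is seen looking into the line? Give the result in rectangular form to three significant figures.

Z_in ≈ 27.4 + j53.1 Ω

βl = 2π × 0.428 = 154°
tan(βl) = tan(154°) = -0.486
Z_in = Z_0·(Z_L + jZ_0·tanβl)/(Z_0 + jZ_L·tanβl)
     = 50·(111 + j74.6)/(98.1 − j53.9)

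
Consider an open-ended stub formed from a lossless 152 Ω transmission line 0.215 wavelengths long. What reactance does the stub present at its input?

X_in ≈ -34 Ω (capacitive)

βl = 2π × 0.215 = 77.4°
tan(βl) = 4.47
For an open-ended stub, Z_in = −jZ_0·cot(βl) = −jZ_0/tan(βl)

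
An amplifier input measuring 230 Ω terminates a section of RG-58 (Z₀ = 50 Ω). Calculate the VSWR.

Γ = (230 − 50)/(230 + 50) = 0.643
VSWR = (1 + 0.643)/(1 − 0.643)

VSWR ≈ 4.6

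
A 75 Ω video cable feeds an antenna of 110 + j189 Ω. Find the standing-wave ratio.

Γ = (Z_L − Z_0)/(Z_L + Z_0) = (35 + j189)/(185 + j189)
|Γ| = 192/264 = 0.727
VSWR = (1 + |Γ|)/(1 − |Γ|) = 1.73/0.273

VSWR ≈ 6.32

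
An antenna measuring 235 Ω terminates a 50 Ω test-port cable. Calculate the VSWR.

VSWR ≈ 4.7

Γ = (235 − 50)/(235 + 50) = 0.649
VSWR = (1 + 0.649)/(1 − 0.649)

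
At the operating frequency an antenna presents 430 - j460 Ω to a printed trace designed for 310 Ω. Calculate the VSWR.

Γ = (Z_L − Z_0)/(Z_L + Z_0) = (120 − j460)/(740 − j460)
|Γ| = 475/871 = 0.546
VSWR = (1 + |Γ|)/(1 − |Γ|) = 1.55/0.454

VSWR ≈ 3.4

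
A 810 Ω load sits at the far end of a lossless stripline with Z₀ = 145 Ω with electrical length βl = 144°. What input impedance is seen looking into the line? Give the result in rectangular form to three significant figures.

tan(βl) = tan(144°) = -0.727
Z_in = Z_0·(Z_L + jZ_0·tanβl)/(Z_0 + jZ_L·tanβl)
     = 145·(810 − j105)/(145 − j588)

Z_in ≈ 70.8 + j182 Ω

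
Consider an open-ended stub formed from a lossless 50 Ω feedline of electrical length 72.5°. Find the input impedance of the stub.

tan(βl) = 3.17
For an open-ended stub, Z_in = −jZ_0·cot(βl) = −jZ_0/tan(βl)

Z_in ≈ −j15.8 Ω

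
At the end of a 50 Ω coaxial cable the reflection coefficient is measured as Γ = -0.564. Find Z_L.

Z_L ≈ 13.9 Ω

Z_L = Z_0·(1 + Γ)/(1 − Γ) = 50·(0.436)/(1.56)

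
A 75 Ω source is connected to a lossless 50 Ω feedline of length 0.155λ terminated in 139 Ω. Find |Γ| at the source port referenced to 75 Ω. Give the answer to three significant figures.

|Γ| ≈ 0.554

βl = 2π × 0.155 = 55.8°
tan(βl) = 1.47
Z_in = Z_0·(Z_L + jZ_0·tanβl)/(Z_0 + jZ_L·tanβl) = 24.8 − j27.9 Ω
Γ_s = (Z_in − Z_s)/(Z_in + Z_s) = (-50.2 − j27.9)/(99.8 − j27.9), |Γ_s| = 0.554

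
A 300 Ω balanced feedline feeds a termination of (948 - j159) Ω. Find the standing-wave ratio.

VSWR ≈ 3.26

Γ = (Z_L − Z_0)/(Z_L + Z_0) = (648 − j159)/(1248 − j159)
|Γ| = 667/1260 = 0.53
VSWR = (1 + |Γ|)/(1 − |Γ|) = 1.53/0.47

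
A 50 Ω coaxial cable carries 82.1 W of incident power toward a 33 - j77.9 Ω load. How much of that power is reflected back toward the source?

P_reflected ≈ 40.3 W

|Γ| = |(-17 − j77.9)/(83 − j77.9)| = 0.7
|Γ|² = 0.491
P_refl = |Γ|²·P_inc = 40.3 W, P_del = (1 − |Γ|²)·P_inc = 41.8 W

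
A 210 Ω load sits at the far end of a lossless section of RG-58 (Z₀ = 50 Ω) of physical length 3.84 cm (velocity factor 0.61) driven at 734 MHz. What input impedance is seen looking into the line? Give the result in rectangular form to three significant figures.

Z_in ≈ 17.1 − j31.6 Ω

λ = v/f = 0.61·c / 734 MHz = 0.249 m
βl = 2π·l/λ = 2π × 0.154 = 55.4°
tan(βl) = tan(55.4°) = 1.45
Z_in = Z_0·(Z_L + jZ_0·tanβl)/(Z_0 + jZ_L·tanβl)
     = 50·(210 + j72.6)/(50 + j305)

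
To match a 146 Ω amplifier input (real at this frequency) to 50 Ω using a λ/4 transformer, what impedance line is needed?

Z_qwt ≈ 85.4 Ω

Z_qwt = √(Z_0·R_L) = √(50 × 146) = √7300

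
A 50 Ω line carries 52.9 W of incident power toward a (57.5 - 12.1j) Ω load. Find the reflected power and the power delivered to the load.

|Γ| = |(7.5 − j12.1)/(107.5 − j12.1)| = 0.132
|Γ|² = 0.0173
P_refl = |Γ|²·P_inc = 0.916 W, P_del = (1 − |Γ|²)·P_inc = 52 W

P_reflected ≈ 0.916 W; P_delivered ≈ 52 W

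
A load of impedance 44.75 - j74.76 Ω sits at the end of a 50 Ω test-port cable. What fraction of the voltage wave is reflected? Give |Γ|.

|Γ| ≈ 0.621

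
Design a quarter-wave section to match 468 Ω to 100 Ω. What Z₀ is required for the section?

Z_qwt = √(Z_0·R_L) = √(100 × 468) = √46800

Z_qwt ≈ 216 Ω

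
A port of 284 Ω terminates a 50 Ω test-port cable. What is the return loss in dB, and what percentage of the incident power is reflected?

Γ = (284 − 50)/(284 + 50) = 0.701
RL = −20·log₁₀(0.701) = 3.09 dB
P_refl/P_inc = |Γ|² = 0.491

RL ≈ 3.09 dB; 49.1% of incident power reflected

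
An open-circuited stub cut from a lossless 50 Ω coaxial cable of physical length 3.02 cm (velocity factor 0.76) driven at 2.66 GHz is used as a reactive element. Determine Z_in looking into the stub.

λ = v/f = 0.76·c / 2.66 GHz = 0.0857 m
βl = 2π·l/λ = 2π × 0.352 = 127°
tan(βl) = -1.33
For an open-circuited stub, Z_in = −jZ_0·cot(βl) = −jZ_0/tan(βl)

Z_in ≈ +j37.5 Ω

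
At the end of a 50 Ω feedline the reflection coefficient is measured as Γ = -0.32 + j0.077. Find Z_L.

Z_L = Z_0·(1 + Γ)/(1 − Γ) = 50·(0.68 + j0.077)/(1.32 − j0.077)

Z_L ≈ 25.5 + j4.4 Ω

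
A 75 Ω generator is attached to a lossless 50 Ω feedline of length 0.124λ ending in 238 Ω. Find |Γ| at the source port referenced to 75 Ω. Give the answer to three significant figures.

βl = 2π × 0.124 = 44.6°
tan(βl) = 0.988
Z_in = Z_0·(Z_L + jZ_0·tanβl)/(Z_0 + jZ_L·tanβl) = 20.4 − j46.3 Ω
Γ_s = (Z_in − Z_s)/(Z_in + Z_s) = (-54.6 − j46.3)/(95.4 − j46.3), |Γ_s| = 0.676

|Γ| ≈ 0.676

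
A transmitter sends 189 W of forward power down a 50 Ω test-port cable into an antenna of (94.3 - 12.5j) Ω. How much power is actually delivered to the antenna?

P_delivered ≈ 170 W

|Γ| = |(44.3 − j12.5)/(144.3 − j12.5)| = 0.318
|Γ|² = 0.101
P_refl = |Γ|²·P_inc = 19.1 W, P_del = (1 − |Γ|²)·P_inc = 170 W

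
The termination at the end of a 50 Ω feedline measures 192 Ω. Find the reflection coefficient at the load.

Γ = 0.587

Γ = (Z_L − Z_0)/(Z_L + Z_0) = (192 − 50)/(192 + 50) = 142/242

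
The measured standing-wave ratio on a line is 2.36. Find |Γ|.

|Γ| = (S − 1)/(S + 1) = (2.36 − 1)/(2.36 + 1) = 1.36/3.36

|Γ| ≈ 0.405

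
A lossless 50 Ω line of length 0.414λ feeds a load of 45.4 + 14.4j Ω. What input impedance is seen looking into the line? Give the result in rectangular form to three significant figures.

βl = 2π × 0.414 = 149°
tan(βl) = tan(149°) = -0.6
Z_in = Z_0·(Z_L + jZ_0·tanβl)/(Z_0 + jZ_L·tanβl)
     = 50·(45.4 − j15.6)/(58.6 − j27.2)

Z_in ≈ 36.9 + j3.85 Ω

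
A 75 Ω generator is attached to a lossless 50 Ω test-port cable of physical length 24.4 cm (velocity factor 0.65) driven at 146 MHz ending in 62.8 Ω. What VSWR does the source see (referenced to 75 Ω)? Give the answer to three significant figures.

λ = v/f = 0.65·c / 146 MHz = 1.34 m
βl = 2π·l/λ = 2π × 0.183 = 65.8°
tan(βl) = 2.22
Z_in = Z_0·(Z_L + jZ_0·tanβl)/(Z_0 + jZ_L·tanβl) = 42.4 − j7.3 Ω
Γ_s = (Z_in − Z_s)/(Z_in + Z_s) = (-32.6 − j7.3)/(117 − j7.3), |Γ_s| = 0.284
VSWR = (1 + |Γ_s|)/(1 − |Γ_s|)

VSWR ≈ 1.79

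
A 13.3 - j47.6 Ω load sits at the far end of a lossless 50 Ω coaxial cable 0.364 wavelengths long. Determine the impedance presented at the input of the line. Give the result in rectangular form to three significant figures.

Z_in ≈ 302 + j136 Ω

βl = 2π × 0.364 = 131°
tan(βl) = tan(131°) = -1.15
Z_in = Z_0·(Z_L + jZ_0·tanβl)/(Z_0 + jZ_L·tanβl)
     = 50·(13.3 − j105)/(-4.68 − j15.3)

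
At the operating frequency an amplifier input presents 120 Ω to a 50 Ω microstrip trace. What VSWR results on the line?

For a purely resistive load, VSWR = R_L/Z_0 or Z_0/R_L (whichever > 1) = 120/50

VSWR ≈ 2.4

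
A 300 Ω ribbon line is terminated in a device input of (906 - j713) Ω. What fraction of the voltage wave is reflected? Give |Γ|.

Γ = (Z_L − Z_0)/(Z_L + Z_0) = (606 − j713)/(1206 − j713)
|Γ| = 936/1400

|Γ| ≈ 0.668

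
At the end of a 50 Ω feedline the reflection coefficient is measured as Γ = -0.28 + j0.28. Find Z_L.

Z_L = Z_0·(1 + Γ)/(1 − Γ) = 50·(0.72 + j0.28)/(1.28 − j0.28)

Z_L ≈ 24.6 + j16.3 Ω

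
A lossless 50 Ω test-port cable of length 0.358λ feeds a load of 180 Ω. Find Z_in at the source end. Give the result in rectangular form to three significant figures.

βl = 2π × 0.358 = 129°
tan(βl) = tan(129°) = -1.24
Z_in = Z_0·(Z_L + jZ_0·tanβl)/(Z_0 + jZ_L·tanβl)
     = 50·(180 − j62)/(50 − j223)

Z_in ≈ 21.8 + j35.4 Ω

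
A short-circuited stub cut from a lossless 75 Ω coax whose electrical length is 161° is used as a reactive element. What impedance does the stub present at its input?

Z_in ≈ −j25.8 Ω

tan(βl) = -0.344
For a short-circuited stub, Z_in = jZ_0·tan(βl)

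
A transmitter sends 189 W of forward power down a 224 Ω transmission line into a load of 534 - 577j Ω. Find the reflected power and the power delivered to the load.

|Γ| = |(310 − j577)/(758 − j577)| = 0.688
|Γ|² = 0.473
P_refl = |Γ|²·P_inc = 89.4 W, P_del = (1 − |Γ|²)·P_inc = 99.6 W

P_reflected ≈ 89.4 W; P_delivered ≈ 99.6 W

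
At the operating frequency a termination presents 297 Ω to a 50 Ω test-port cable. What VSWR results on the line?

For a purely resistive load, VSWR = R_L/Z_0 or Z_0/R_L (whichever > 1) = 297/50

VSWR ≈ 5.94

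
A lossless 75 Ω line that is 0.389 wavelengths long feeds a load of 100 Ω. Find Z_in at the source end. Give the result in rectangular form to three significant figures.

Z_in ≈ 75.7 + j21.7 Ω

βl = 2π × 0.389 = 140°
tan(βl) = tan(140°) = -0.838
Z_in = Z_0·(Z_L + jZ_0·tanβl)/(Z_0 + jZ_L·tanβl)
     = 75·(100 − j62.8)/(75 − j83.8)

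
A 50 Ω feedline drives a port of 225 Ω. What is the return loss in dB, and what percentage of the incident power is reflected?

RL ≈ 3.93 dB; 40.5% of incident power reflected

Γ = (225 − 50)/(225 + 50) = 0.636
RL = −20·log₁₀(0.636) = 3.93 dB
P_refl/P_inc = |Γ|² = 0.405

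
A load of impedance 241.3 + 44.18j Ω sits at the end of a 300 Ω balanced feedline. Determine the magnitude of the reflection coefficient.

|Γ| ≈ 0.135

Γ = (Z_L − Z_0)/(Z_L + Z_0) = (-58.7 + j44.18)/(541.3 + j44.18)
|Γ| = 73.5/543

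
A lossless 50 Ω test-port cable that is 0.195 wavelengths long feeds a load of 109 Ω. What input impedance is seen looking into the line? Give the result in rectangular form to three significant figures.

Z_in ≈ 25.2 − j13.8 Ω

βl = 2π × 0.195 = 70.2°
tan(βl) = tan(70.2°) = 2.78
Z_in = Z_0·(Z_L + jZ_0·tanβl)/(Z_0 + jZ_L·tanβl)
     = 50·(109 + j139)/(50 + j303)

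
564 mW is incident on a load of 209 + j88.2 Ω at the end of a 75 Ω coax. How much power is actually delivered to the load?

|Γ| = |(134 + j88.2)/(284 + j88.2)| = 0.539
|Γ|² = 0.291
P_refl = |Γ|²·P_inc = 164 mW, P_del = (1 − |Γ|²)·P_inc = 400 mW

P_delivered ≈ 400 mW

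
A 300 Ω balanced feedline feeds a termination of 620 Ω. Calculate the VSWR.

VSWR ≈ 2.07

Γ = (620 − 300)/(620 + 300) = 0.348
VSWR = (1 + 0.348)/(1 − 0.348)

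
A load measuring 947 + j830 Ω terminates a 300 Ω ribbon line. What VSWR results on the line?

VSWR ≈ 5.72

Γ = (Z_L − Z_0)/(Z_L + Z_0) = (647 + j830)/(1247 + j830)
|Γ| = 1050/1500 = 0.703
VSWR = (1 + |Γ|)/(1 − |Γ|) = 1.7/0.297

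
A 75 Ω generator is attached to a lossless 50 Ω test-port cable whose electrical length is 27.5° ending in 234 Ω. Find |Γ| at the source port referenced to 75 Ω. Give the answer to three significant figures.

|Γ| ≈ 0.599

tan(βl) = 0.521
Z_in = Z_0·(Z_L + jZ_0·tanβl)/(Z_0 + jZ_L·tanβl) = 42.9 − j78.4 Ω
Γ_s = (Z_in − Z_s)/(Z_in + Z_s) = (-32.1 − j78.4)/(118 − j78.4), |Γ_s| = 0.599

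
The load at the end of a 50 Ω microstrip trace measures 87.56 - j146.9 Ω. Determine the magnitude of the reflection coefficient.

Γ = (Z_L − Z_0)/(Z_L + Z_0) = (37.56 − j146.9)/(137.6 − j146.9)
|Γ| = 152/201

|Γ| ≈ 0.753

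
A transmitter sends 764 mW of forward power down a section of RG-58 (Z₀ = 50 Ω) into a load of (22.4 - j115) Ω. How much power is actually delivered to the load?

P_delivered ≈ 185 mW

|Γ| = |(-27.6 − j115)/(72.4 − j115)| = 0.87
|Γ|² = 0.757
P_refl = |Γ|²·P_inc = 579 mW, P_del = (1 − |Γ|²)·P_inc = 185 mW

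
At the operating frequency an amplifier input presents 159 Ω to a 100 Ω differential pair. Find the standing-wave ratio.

Γ = (159 − 100)/(159 + 100) = 0.228
VSWR = (1 + 0.228)/(1 − 0.228)

VSWR ≈ 1.59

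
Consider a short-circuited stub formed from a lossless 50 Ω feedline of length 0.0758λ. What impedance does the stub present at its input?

βl = 2π × 0.0758 = 27.3°
tan(βl) = 0.516
For a short-circuited stub, Z_in = jZ_0·tan(βl)

Z_in ≈ +j25.8 Ω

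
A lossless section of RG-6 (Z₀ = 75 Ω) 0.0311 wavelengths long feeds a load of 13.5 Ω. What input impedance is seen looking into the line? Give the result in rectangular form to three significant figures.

Z_in ≈ 14 + j14.3 Ω

βl = 2π × 0.0311 = 11.2°
tan(βl) = tan(11.2°) = 0.198
Z_in = Z_0·(Z_L + jZ_0·tanβl)/(Z_0 + jZ_L·tanβl)
     = 75·(13.5 + j14.8)/(75 + j2.67)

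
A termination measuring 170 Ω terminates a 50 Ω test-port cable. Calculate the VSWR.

VSWR ≈ 3.4

Γ = (170 − 50)/(170 + 50) = 0.545
VSWR = (1 + 0.545)/(1 − 0.545)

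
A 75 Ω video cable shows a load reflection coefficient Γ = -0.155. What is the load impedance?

Z_L = Z_0·(1 + Γ)/(1 − Γ) = 75·(0.845)/(1.16)

Z_L ≈ 54.9 Ω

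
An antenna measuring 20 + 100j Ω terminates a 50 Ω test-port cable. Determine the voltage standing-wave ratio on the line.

VSWR ≈ 12.8

Γ = (Z_L − Z_0)/(Z_L + Z_0) = (-30 + j100)/(70 + j100)
|Γ| = 104/122 = 0.855
VSWR = (1 + |Γ|)/(1 − |Γ|) = 1.86/0.145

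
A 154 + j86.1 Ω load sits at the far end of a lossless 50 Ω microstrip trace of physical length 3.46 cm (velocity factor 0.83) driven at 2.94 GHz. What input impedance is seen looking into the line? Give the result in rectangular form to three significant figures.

λ = v/f = 0.83·c / 2.94 GHz = 0.0847 m
βl = 2π·l/λ = 2π × 0.409 = 147°
tan(βl) = tan(147°) = -0.648
Z_in = Z_0·(Z_L + jZ_0·tanβl)/(Z_0 + jZ_L·tanβl)
     = 50·(154 + j53.7)/(106 − j99.7)

Z_in ≈ 25.9 + j49.8 Ω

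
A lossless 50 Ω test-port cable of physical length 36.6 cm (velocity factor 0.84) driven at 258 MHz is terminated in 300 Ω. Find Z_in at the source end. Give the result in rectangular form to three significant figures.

Z_in ≈ 16.2 + j47.1 Ω

λ = v/f = 0.84·c / 258 MHz = 0.977 m
βl = 2π·l/λ = 2π × 0.375 = 135°
tan(βl) = tan(135°) = -1
Z_in = Z_0·(Z_L + jZ_0·tanβl)/(Z_0 + jZ_L·tanβl)
     = 50·(300 − j50.2)/(50 − j301)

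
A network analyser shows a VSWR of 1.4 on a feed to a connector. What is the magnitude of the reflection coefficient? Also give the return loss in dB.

|Γ| ≈ 0.167; return loss ≈ 15.6 dB

|Γ| = (S − 1)/(S + 1) = (1.4 − 1)/(1.4 + 1) = 0.4/2.4
RL = −20·log₁₀|Γ| = −20·log₁₀(0.167)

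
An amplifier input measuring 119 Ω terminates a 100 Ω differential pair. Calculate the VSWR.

Γ = (119 − 100)/(119 + 100) = 0.0868
VSWR = (1 + 0.0868)/(1 − 0.0868)

VSWR ≈ 1.19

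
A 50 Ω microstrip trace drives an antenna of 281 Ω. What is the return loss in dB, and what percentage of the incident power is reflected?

Γ = (281 − 50)/(281 + 50) = 0.698
RL = −20·log₁₀(0.698) = 3.12 dB
P_refl/P_inc = |Γ|² = 0.487

RL ≈ 3.12 dB; 48.7% of incident power reflected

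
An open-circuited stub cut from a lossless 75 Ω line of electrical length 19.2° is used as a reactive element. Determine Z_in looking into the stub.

Z_in ≈ −j215 Ω

tan(βl) = 0.348
For an open-circuited stub, Z_in = −jZ_0·cot(βl) = −jZ_0/tan(βl)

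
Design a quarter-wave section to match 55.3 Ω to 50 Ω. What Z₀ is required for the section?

Z_qwt = √(Z_0·R_L) = √(50 × 55.3) = √2765

Z_qwt ≈ 52.6 Ω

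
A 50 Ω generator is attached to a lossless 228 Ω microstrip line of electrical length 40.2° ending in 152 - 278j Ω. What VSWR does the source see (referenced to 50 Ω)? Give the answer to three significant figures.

tan(βl) = 0.845
Z_in = Z_0·(Z_L + jZ_0·tanβl)/(Z_0 + jZ_L·tanβl) = 58.7 − j58.3 Ω
Γ_s = (Z_in − Z_s)/(Z_in + Z_s) = (8.68 − j58.3)/(109 − j58.3), |Γ_s| = 0.478
VSWR = (1 + |Γ_s|)/(1 − |Γ_s|)

VSWR ≈ 2.83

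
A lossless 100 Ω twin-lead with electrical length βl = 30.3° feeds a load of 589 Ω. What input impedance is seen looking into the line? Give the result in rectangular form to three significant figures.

Z_in ≈ 61.5 − j153 Ω

tan(βl) = tan(30.3°) = 0.584
Z_in = Z_0·(Z_L + jZ_0·tanβl)/(Z_0 + jZ_L·tanβl)
     = 100·(589 + j58.4)/(100 + j344)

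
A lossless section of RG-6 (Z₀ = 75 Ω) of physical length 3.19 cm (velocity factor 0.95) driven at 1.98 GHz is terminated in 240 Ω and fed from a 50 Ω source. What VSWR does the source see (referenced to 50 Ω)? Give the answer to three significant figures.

λ = v/f = 0.95·c / 1.98 GHz = 0.144 m
βl = 2π·l/λ = 2π × 0.222 = 79.8°
tan(βl) = 5.55
Z_in = Z_0·(Z_L + jZ_0·tanβl)/(Z_0 + jZ_L·tanβl) = 24.1 − j12.2 Ω
Γ_s = (Z_in − Z_s)/(Z_in + Z_s) = (-25.9 − j12.2)/(74.1 − j12.2), |Γ_s| = 0.381
VSWR = (1 + |Γ_s|)/(1 − |Γ_s|)

VSWR ≈ 2.23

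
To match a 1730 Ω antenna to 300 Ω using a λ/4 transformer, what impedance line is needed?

Z_qwt = √(Z_0·R_L) = √(300 × 1730) = √519000

Z_qwt ≈ 720 Ω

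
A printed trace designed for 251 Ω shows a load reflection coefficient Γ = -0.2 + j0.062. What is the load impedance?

Z_L ≈ 166 + j21.6 Ω

Z_L = Z_0·(1 + Γ)/(1 − Γ) = 251·(0.8 + j0.062)/(1.2 − j0.062)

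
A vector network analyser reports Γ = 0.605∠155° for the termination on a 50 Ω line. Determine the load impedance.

Z_L ≈ 12.9 + j10.4 Ω

Z_L = Z_0·(1 + Γ)/(1 − Γ) = 50·(0.452 + j0.256)/(1.55 − j0.256)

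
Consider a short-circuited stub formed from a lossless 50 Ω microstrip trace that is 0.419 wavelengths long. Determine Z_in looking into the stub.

Z_in ≈ −j27.9 Ω

βl = 2π × 0.419 = 151°
tan(βl) = -0.558
For a short-circuited stub, Z_in = jZ_0·tan(βl)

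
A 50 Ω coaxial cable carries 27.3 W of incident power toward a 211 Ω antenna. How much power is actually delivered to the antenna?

Γ = (211 − 50)/(211 + 50) = 0.617
|Γ|² = 0.381
P_refl = |Γ|²·P_inc = 10.4 W, P_del = (1 − |Γ|²)·P_inc = 16.9 W

P_delivered ≈ 16.9 W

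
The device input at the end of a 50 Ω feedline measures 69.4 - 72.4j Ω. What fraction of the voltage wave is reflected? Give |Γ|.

Γ = (Z_L − Z_0)/(Z_L + Z_0) = (19.4 − j72.4)/(119.4 − j72.4)
|Γ| = 75/140

|Γ| ≈ 0.537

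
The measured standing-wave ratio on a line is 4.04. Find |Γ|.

|Γ| ≈ 0.603

|Γ| = (S − 1)/(S + 1) = (4.04 − 1)/(4.04 + 1) = 3.04/5.04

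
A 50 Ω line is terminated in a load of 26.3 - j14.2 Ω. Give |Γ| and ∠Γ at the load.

Γ = (Z_L − Z_0)/(Z_L + Z_0) = (-23.7 − j14.2)/(76.3 − j14.2)
|Γ| = 27.6/77.6 = 0.356

Γ ≈ 0.356 ∠ -139°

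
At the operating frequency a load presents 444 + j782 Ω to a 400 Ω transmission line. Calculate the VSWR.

Γ = (Z_L − Z_0)/(Z_L + Z_0) = (44 + j782)/(844 + j782)
|Γ| = 783/1150 = 0.681
VSWR = (1 + |Γ|)/(1 − |Γ|) = 1.68/0.319

VSWR ≈ 5.26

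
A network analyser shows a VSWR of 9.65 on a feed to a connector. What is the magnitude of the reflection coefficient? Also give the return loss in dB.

|Γ| ≈ 0.812; return loss ≈ 1.81 dB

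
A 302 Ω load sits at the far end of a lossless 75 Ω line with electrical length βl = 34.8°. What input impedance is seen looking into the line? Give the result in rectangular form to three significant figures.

tan(βl) = tan(34.8°) = 0.695
Z_in = Z_0·(Z_L + jZ_0·tanβl)/(Z_0 + jZ_L·tanβl)
     = 75·(302 + j52.1)/(75 + j210)

Z_in ≈ 50.7 − j89.8 Ω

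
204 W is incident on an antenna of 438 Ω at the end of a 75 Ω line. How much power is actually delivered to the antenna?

Γ = (438 − 75)/(438 + 75) = 0.708
|Γ|² = 0.501
P_refl = |Γ|²·P_inc = 102 W, P_del = (1 − |Γ|²)·P_inc = 102 W

P_delivered ≈ 102 W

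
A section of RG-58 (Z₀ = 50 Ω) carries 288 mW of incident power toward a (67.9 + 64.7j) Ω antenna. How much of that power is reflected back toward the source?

|Γ| = |(17.9 + j64.7)/(117.9 + j64.7)| = 0.499
|Γ|² = 0.249
P_refl = |Γ|²·P_inc = 71.8 mW, P_del = (1 − |Γ|²)·P_inc = 216 mW

P_reflected ≈ 71.8 mW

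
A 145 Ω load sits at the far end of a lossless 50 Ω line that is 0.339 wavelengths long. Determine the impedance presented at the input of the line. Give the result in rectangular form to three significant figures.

βl = 2π × 0.339 = 122°
tan(βl) = tan(122°) = -1.6
Z_in = Z_0·(Z_L + jZ_0·tanβl)/(Z_0 + jZ_L·tanβl)
     = 50·(145 − j79.9)/(50 − j232)

Z_in ≈ 22.9 + j26.3 Ω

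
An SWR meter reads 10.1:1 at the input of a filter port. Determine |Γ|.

|Γ| ≈ 0.82

|Γ| = (S − 1)/(S + 1) = (10.1 − 1)/(10.1 + 1) = 9.1/11.1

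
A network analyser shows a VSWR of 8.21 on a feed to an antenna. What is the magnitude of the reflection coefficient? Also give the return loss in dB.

|Γ| ≈ 0.783; return loss ≈ 2.13 dB

|Γ| = (S − 1)/(S + 1) = (8.21 − 1)/(8.21 + 1) = 7.21/9.21
RL = −20·log₁₀|Γ| = −20·log₁₀(0.783)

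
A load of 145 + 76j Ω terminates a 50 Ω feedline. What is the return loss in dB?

RL ≈ 4.71 dB

Γ = (95 + j76)/(195 + j76), |Γ| = 0.581
RL = −20·log₁₀|Γ| = −20·log₁₀(0.581)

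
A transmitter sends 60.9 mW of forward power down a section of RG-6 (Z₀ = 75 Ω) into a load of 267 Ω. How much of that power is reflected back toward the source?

P_reflected ≈ 19.2 mW

Γ = (267 − 75)/(267 + 75) = 0.561
|Γ|² = 0.315
P_refl = |Γ|²·P_inc = 19.2 mW, P_del = (1 − |Γ|²)·P_inc = 41.7 mW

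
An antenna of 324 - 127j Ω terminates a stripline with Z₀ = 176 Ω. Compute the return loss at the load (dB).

Γ = (148 − j127)/(500 − j127), |Γ| = 0.378
RL = −20·log₁₀|Γ| = −20·log₁₀(0.378)

RL ≈ 8.45 dB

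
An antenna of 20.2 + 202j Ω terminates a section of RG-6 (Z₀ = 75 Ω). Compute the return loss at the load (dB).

Γ = (-54.8 + j202)/(95.2 + j202), |Γ| = 0.937
RL = −20·log₁₀|Γ| = −20·log₁₀(0.937)

RL ≈ 0.563 dB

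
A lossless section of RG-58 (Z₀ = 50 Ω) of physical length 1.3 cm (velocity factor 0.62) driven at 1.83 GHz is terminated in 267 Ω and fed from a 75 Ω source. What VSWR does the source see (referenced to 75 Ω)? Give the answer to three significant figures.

λ = v/f = 0.62·c / 1.83 GHz = 0.102 m
βl = 2π·l/λ = 2π × 0.128 = 46°
tan(βl) = 1.04
Z_in = Z_0·(Z_L + jZ_0·tanβl)/(Z_0 + jZ_L·tanβl) = 17.5 − j45 Ω
Γ_s = (Z_in − Z_s)/(Z_in + Z_s) = (-57.5 − j45)/(92.5 − j45), |Γ_s| = 0.71
VSWR = (1 + |Γ_s|)/(1 − |Γ_s|)

VSWR ≈ 5.9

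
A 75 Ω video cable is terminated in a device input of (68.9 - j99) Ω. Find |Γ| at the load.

|Γ| ≈ 0.568

Γ = (Z_L − Z_0)/(Z_L + Z_0) = (-6.1 − j99)/(143.9 − j99)
|Γ| = 99.2/175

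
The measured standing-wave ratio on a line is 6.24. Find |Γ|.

|Γ| = (S − 1)/(S + 1) = (6.24 − 1)/(6.24 + 1) = 5.24/7.24

|Γ| ≈ 0.724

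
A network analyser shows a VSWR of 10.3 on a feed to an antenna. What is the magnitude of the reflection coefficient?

|Γ| = (S − 1)/(S + 1) = (10.3 − 1)/(10.3 + 1) = 9.3/11.3

|Γ| ≈ 0.823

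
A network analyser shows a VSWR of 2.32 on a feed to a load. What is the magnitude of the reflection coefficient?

|Γ| ≈ 0.398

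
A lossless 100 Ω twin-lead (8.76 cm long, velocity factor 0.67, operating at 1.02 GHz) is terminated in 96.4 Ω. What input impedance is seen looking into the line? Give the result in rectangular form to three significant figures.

Z_in ≈ 97.2 − j2.29 Ω

λ = v/f = 0.67·c / 1.02 GHz = 0.197 m
βl = 2π·l/λ = 2π × 0.445 = 160°
tan(βl) = tan(160°) = -0.363
Z_in = Z_0·(Z_L + jZ_0·tanβl)/(Z_0 + jZ_L·tanβl)
     = 100·(96.4 − j36.3)/(100 − j35)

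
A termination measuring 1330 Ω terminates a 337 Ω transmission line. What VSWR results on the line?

VSWR ≈ 3.95

Γ = (1330 − 337)/(1330 + 337) = 0.596
VSWR = (1 + 0.596)/(1 − 0.596)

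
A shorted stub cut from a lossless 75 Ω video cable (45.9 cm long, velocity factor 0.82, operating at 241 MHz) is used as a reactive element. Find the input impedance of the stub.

λ = v/f = 0.82·c / 241 MHz = 1.02 m
βl = 2π·l/λ = 2π × 0.45 = 162°
tan(βl) = -0.327
For a shorted stub, Z_in = jZ_0·tan(βl)

Z_in ≈ −j24.5 Ω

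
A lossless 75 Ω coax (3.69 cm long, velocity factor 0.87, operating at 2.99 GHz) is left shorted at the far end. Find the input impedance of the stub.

λ = v/f = 0.87·c / 2.99 GHz = 0.0873 m
βl = 2π·l/λ = 2π × 0.423 = 152°
tan(βl) = -0.528
For a shorted stub, Z_in = jZ_0·tan(βl)

Z_in ≈ −j39.6 Ω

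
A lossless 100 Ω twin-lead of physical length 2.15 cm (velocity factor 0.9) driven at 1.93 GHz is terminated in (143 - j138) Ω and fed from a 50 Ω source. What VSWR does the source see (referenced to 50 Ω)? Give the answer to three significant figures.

VSWR ≈ 1.9

λ = v/f = 0.9·c / 1.93 GHz = 0.14 m
βl = 2π·l/λ = 2π × 0.154 = 55.3°
tan(βl) = 1.45
Z_in = Z_0·(Z_L + jZ_0·tanβl)/(Z_0 + jZ_L·tanβl) = 33.4 − j20.8 Ω
Γ_s = (Z_in − Z_s)/(Z_in + Z_s) = (-16.6 − j20.8)/(83.4 − j20.8), |Γ_s| = 0.31
VSWR = (1 + |Γ_s|)/(1 − |Γ_s|)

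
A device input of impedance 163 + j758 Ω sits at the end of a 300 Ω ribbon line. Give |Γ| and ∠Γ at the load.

Γ ≈ 0.867 ∠ 41.7°

Γ = (Z_L − Z_0)/(Z_L + Z_0) = (-137 + j758)/(463 + j758)
|Γ| = 770/888 = 0.867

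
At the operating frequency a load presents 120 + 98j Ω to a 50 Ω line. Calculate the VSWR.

VSWR ≈ 4.18

Γ = (Z_L − Z_0)/(Z_L + Z_0) = (70 + j98)/(170 + j98)
|Γ| = 120/196 = 0.614
VSWR = (1 + |Γ|)/(1 − |Γ|) = 1.61/0.386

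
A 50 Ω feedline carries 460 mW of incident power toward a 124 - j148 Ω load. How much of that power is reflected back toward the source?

|Γ| = |(74 − j148)/(174 − j148)| = 0.724
|Γ|² = 0.525
P_refl = |Γ|²·P_inc = 241 mW, P_del = (1 − |Γ|²)·P_inc = 219 mW

P_reflected ≈ 241 mW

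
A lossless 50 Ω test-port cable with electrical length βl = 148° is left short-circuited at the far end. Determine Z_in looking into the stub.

tan(βl) = -0.625
For a short-circuited stub, Z_in = jZ_0·tan(βl)

Z_in ≈ −j31.2 Ω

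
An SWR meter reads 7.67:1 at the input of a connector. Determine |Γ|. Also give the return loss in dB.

|Γ| = (S − 1)/(S + 1) = (7.67 − 1)/(7.67 + 1) = 6.67/8.67
RL = −20·log₁₀|Γ| = −20·log₁₀(0.769)

|Γ| ≈ 0.769; return loss ≈ 2.28 dB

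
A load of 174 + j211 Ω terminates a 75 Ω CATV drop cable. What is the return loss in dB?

Γ = (99 + j211)/(249 + j211), |Γ| = 0.714
RL = −20·log₁₀|Γ| = −20·log₁₀(0.714)

RL ≈ 2.92 dB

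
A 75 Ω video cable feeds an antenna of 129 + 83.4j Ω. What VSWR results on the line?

VSWR ≈ 2.64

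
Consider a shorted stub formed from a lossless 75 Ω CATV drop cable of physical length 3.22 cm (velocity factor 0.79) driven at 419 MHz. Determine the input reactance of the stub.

λ = v/f = 0.79·c / 419 MHz = 0.566 m
βl = 2π·l/λ = 2π × 0.0569 = 20.5°
tan(βl) = 0.374
For a shorted stub, Z_in = jZ_0·tan(βl)

X_in ≈ 28 Ω (inductive)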